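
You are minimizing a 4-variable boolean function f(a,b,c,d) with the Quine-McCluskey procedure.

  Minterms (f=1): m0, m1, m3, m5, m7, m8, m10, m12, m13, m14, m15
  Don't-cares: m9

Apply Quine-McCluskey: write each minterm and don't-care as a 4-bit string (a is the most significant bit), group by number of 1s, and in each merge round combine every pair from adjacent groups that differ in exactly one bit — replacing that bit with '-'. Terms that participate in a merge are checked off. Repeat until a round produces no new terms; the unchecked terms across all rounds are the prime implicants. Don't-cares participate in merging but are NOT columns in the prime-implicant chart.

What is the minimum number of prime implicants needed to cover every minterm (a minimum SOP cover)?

4

Round 0: 0000✓ 0001✓ 0011✓ 0101✓ 0111✓ 1000✓ 1001✓ 1010✓ 1100✓ 1101✓ 1110✓ 1111✓
Round 1: -000✓ -001✓ -101✓ -111✓ 0-01✓ 0-11✓ 00-1✓ 000-✓ 01-1✓ 1-00✓ 1-01✓ 1-10✓ 10-0✓ 100-✓ 11-0✓ 11-1✓ 110-✓ 111-✓
Round 2: --01 -00- -1-1 0--1 1--0 1-0- 11--
PIs = {--01, -00-, -1-1, 0--1, 1--0, 1-0-, 11--}
Coverage chart:
  m0: -00- ←essential
  m1: --01,-00-,0--1
  m3: 0--1 ←essential
  m5: --01,-1-1,0--1
  m7: -1-1,0--1
  m8: -00-,1--0,1-0-
  m10: 1--0 ←essential
  m12: 1--0,1-0-,11--
  m13: --01,-1-1,1-0-,11--
  m14: 1--0,11--
  m15: -1-1,11--
Essential: -00-, 0--1, 1--0
Petrick residual → -1-1
Min cover (4 terms): b'c' + bd + a'd + ad'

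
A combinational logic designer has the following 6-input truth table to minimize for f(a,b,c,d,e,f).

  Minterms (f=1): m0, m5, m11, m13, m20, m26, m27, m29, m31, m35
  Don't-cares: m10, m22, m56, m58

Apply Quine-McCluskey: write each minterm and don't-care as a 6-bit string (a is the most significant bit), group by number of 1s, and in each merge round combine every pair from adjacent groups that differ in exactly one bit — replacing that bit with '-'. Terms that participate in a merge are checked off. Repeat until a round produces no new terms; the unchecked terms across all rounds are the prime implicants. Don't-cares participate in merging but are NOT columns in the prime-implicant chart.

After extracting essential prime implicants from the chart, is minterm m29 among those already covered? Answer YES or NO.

size-2^0 implicants → 000000  000101(✓)  001010(✓)  001011(✓)  001101(✓)  010100(✓)  010110(✓)  011010(✓)  011011(✓)  011101(✓)  011111(✓)  100011  111000(✓)  111010(✓)
size-2^1 implicants → -11010  0-1010(✓)  0-1011(✓)  0-1101  00-101  00101-(✓)  0101-0  011-11  01101-(✓)  0111-1  1110-0
size-2^2 implicants → 0-101-
Unchecked terms (primes): -11010, 0-101-, 0-1101, 00-101, 000000, 0101-0, 011-11, 0111-1, 100011, 1110-0
Minterm coverage:
  m0 ⊆ 000000 [E]
  m5 ⊆ 00-101 [E]
  m11 ⊆ 0-101- [E]
  m13 ⊆ 0-1101,00-101
  m20 ⊆ 0101-0 [E]
  m26 ⊆ -11010,0-101-
  m27 ⊆ 0-101-,011-11
  m29 ⊆ 0-1101,0111-1
  m31 ⊆ 011-11,0111-1
  m35 ⊆ 100011 [E]
E = {0-101-, 00-101, 000000, 0101-0, 100011}

NO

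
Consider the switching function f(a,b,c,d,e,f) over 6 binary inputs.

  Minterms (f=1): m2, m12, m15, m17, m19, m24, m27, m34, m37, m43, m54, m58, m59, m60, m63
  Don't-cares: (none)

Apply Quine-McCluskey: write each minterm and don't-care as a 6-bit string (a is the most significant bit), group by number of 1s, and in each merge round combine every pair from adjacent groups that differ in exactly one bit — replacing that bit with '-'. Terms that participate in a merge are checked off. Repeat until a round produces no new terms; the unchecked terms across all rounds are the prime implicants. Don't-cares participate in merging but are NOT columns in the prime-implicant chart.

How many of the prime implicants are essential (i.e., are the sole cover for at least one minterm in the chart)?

Round 0: 000010✓ 001100 001111 010001✓ 010011✓ 011000 011011✓ 100010✓ 100101 101011✓ 110110 111010✓ 111011✓ 111100 111111✓
Round 1: -00010 -11011 01-011 0100-1 1-1011 111-11 11101-
PIs = {-00010, -11011, 001100, 001111, 01-011, 0100-1, 011000, 1-1011, 100101, 110110, 111-11, 11101-, 111100}
Coverage chart:
  m2: -00010 ←essential
  m12: 001100 ←essential
  m15: 001111 ←essential
  m17: 0100-1 ←essential
  m19: 01-011,0100-1
  m24: 011000 ←essential
  m27: -11011,01-011
  m34: -00010 ←essential
  m37: 100101 ←essential
  m43: 1-1011 ←essential
  m54: 110110 ←essential
  m58: 11101- ←essential
  m59: -11011,1-1011,111-11,11101-
  m60: 111100 ←essential
  m63: 111-11 ←essential
Essential: -00010, 001100, 001111, 0100-1, 011000, 1-1011, 100101, 110110, 111-11, 11101-, 111100

11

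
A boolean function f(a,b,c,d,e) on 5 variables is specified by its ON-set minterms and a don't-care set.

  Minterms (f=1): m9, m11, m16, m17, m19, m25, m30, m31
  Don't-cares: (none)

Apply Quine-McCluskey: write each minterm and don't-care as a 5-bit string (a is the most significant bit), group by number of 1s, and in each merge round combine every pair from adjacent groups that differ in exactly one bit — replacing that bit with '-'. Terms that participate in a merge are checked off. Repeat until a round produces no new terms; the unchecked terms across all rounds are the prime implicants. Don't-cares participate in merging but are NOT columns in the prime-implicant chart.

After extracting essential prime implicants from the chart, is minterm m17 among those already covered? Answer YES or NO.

YES

Round 0: 01001✓ 01011✓ 10000✓ 10001✓ 10011✓ 11001✓ 11110✓ 11111✓
Round 1: -1001 010-1 1-001 100-1 1000- 1111-
PIs = {-1001, 010-1, 1-001, 100-1, 1000-, 1111-}
Coverage chart:
  m9: -1001,010-1
  m11: 010-1 ←essential
  m16: 1000- ←essential
  m17: 1-001,100-1,1000-
  m19: 100-1 ←essential
  m25: -1001,1-001
  m30: 1111- ←essential
  m31: 1111- ←essential
Essential: 010-1, 100-1, 1000-, 1111-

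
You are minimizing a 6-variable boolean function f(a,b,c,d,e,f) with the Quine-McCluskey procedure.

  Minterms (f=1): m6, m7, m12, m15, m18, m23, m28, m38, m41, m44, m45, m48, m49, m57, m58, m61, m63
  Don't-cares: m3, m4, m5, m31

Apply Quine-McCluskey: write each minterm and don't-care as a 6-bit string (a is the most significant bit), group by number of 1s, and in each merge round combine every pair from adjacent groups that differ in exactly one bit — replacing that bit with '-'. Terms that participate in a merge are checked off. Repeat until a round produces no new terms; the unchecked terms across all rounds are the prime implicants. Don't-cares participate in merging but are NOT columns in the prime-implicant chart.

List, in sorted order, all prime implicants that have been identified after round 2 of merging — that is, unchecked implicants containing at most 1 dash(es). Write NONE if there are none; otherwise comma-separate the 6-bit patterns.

-00110, -01100, -11111, 0-1100, 00-100, 000-11, 010010, 10110-, 11-001, 11000-, 111010, 1111-1

Round 0: 000011✓ 000100✓ 000101✓ 000110✓ 000111✓ 001100✓ 001111✓ 010010 010111✓ 011100✓ 011111✓ 100110✓ 101001✓ 101100✓ 101101✓ 110000✓ 110001✓ 111001✓ 111010 111101✓ 111111✓
Round 1: -00110 -01100 -11111 0-0111✓ 0-1100 0-1111✓ 00-100 00-111✓ 000-11 0001-0✓ 0001-1✓ 00010-✓ 00011-✓ 01-111✓ 1-1001✓ 1-1101✓ 101-01✓ 10110- 11-001 11000- 111-01✓ 1111-1
Round 2: 0--111 0001-- 1-1-01
PIs = {-00110, -01100, -11111, 0--111, 0-1100, 00-100, 000-11, 0001--, 010010, 1-1-01, 10110-, 11-001, 11000-, 111010, 1111-1}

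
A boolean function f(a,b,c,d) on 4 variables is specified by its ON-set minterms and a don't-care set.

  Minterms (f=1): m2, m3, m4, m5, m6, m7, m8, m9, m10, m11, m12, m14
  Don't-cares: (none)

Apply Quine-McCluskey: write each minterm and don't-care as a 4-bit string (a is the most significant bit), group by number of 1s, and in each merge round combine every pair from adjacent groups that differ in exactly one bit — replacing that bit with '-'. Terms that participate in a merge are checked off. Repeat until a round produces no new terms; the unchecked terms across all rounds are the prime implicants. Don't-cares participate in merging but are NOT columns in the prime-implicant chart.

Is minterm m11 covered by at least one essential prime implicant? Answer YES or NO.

Round 0: 0010✓ 0011✓ 0100✓ 0101✓ 0110✓ 0111✓ 1000✓ 1001✓ 1010✓ 1011✓ 1100✓ 1110✓
Round 1: -010✓ -011✓ -100✓ -110✓ 0-10✓ 0-11✓ 001-✓ 01-0✓ 01-1✓ 010-✓ 011-✓ 1-00✓ 1-10✓ 10-0✓ 10-1✓ 100-✓ 101-✓ 11-0✓
Round 2: --10 -01- -1-0 0-1- 01-- 1--0 10--
PIs = {--10, -01-, -1-0, 0-1-, 01--, 1--0, 10--}
Coverage chart:
  m2: --10,-01-,0-1-
  m3: -01-,0-1-
  m4: -1-0,01--
  m5: 01-- ←essential
  m6: --10,-1-0,0-1-,01--
  m7: 0-1-,01--
  m8: 1--0,10--
  m9: 10-- ←essential
  m10: --10,-01-,1--0,10--
  m11: -01-,10--
  m12: -1-0,1--0
  m14: --10,-1-0,1--0
Essential: 01--, 10--

YES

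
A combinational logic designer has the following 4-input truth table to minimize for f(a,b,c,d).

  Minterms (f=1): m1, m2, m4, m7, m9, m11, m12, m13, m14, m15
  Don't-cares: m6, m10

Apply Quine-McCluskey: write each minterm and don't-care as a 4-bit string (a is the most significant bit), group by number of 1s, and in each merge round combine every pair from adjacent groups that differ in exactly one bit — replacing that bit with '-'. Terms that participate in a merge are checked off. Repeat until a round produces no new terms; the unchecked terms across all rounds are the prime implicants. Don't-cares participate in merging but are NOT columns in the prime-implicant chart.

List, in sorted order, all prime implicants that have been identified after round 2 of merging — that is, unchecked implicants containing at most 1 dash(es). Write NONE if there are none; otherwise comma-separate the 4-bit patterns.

size-2^0 implicants → 0001(✓)  0010(✓)  0100(✓)  0110(✓)  0111(✓)  1001(✓)  1010(✓)  1011(✓)  1100(✓)  1101(✓)  1110(✓)  1111(✓)
size-2^1 implicants → -001  -010(✓)  -100(✓)  -110(✓)  -111(✓)  0-10(✓)  01-0(✓)  011-(✓)  1-01(✓)  1-10(✓)  1-11(✓)  10-1(✓)  101-(✓)  11-0(✓)  11-1(✓)  110-(✓)  111-(✓)
size-2^2 implicants → --10  -1-0  -11-  1--1  1-1-  11--
Unchecked terms (primes): --10, -001, -1-0, -11-, 1--1, 1-1-, 11--

-001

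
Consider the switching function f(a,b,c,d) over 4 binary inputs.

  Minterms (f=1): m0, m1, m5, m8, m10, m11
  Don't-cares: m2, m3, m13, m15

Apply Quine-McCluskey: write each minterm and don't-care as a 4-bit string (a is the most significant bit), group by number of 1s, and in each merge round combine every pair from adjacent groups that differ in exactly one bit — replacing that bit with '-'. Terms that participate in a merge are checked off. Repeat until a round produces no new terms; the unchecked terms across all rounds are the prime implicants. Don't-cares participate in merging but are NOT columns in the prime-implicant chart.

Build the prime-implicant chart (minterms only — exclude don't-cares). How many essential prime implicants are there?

1

Round 0: 0000✓ 0001✓ 0010✓ 0011✓ 0101✓ 1000✓ 1010✓ 1011✓ 1101✓ 1111✓
Round 1: -000✓ -010✓ -011✓ -101 0-01 00-0✓ 00-1✓ 000-✓ 001-✓ 1-11 10-0✓ 101-✓ 11-1
Round 2: -0-0 -01- 00--
PIs = {-0-0, -01-, -101, 0-01, 00--, 1-11, 11-1}
Coverage chart:
  m0: -0-0,00--
  m1: 0-01,00--
  m5: -101,0-01
  m8: -0-0 ←essential
  m10: -0-0,-01-
  m11: -01-,1-11
Essential: -0-0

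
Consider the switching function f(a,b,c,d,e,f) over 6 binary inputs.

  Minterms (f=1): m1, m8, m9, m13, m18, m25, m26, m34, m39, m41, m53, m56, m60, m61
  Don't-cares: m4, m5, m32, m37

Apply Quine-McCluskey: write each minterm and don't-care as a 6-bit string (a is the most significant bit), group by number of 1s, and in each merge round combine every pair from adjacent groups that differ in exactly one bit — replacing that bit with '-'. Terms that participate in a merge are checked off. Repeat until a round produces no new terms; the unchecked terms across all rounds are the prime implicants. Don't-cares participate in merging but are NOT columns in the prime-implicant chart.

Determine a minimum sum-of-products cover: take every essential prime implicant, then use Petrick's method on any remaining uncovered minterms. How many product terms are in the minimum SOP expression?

[col 0] 000001*, 000100*, 000101*, 001000*, 001001*, 001101*, 010010*, 011001*, 011010*, 100000*, 100010*, 100101*, 100111*, 101001*, 110101*, 111000*, 111100*, 111101*
[col 1] -00101, -01001, 0-1001, 00-001*, 00-101*, 000-01*, 00010-, 001-01*, 00100-, 01-010, 1-0101, 1000-0, 1001-1, 11-101, 111-00, 11110-
[col 2] 00--01
Prime implicants: -00101, -01001, 0-1001, 00--01, 00010-, 00100-, 01-010, 1-0101, 1000-0, 1001-1, 11-101, 111-00, 11110-
PI chart (minterm → PIs covering it):
  1 | 00--01  (sole → essential)
  8 | 00100-  (sole → essential)
  9 | -01001,0-1001,00--01,00100-
  13 | 00--01  (sole → essential)
  18 | 01-010  (sole → essential)
  25 | 0-1001  (sole → essential)
  26 | 01-010  (sole → essential)
  34 | 1000-0  (sole → essential)
  39 | 1001-1  (sole → essential)
  41 | -01001  (sole → essential)
  53 | 1-0101,11-101
  56 | 111-00  (sole → essential)
  60 | 111-00,11110-
  61 | 11-101,11110-
Essential prime implicants: -01001, 0-1001, 00--01, 00100-, 01-010, 1000-0, 1001-1, 111-00
Petrick residual → 11-101
Minimum SOP uses 9 PIs: b'cd'e'f + a'cd'e'f + a'b'e'f + a'b'cd'e' + a'bd'ef' + ab'c'd'f' + ab'c'df + abde'f + abce'f'

9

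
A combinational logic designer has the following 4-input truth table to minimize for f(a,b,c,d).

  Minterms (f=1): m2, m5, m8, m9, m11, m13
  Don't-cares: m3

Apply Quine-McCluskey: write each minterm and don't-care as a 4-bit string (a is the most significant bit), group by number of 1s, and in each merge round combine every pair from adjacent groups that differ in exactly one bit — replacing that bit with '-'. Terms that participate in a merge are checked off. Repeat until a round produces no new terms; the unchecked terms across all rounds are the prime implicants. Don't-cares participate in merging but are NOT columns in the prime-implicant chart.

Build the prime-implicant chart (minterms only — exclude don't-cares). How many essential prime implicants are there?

[col 0] 0010*, 0011*, 0101*, 1000*, 1001*, 1011*, 1101*
[col 1] -011, -101, 001-, 1-01, 10-1, 100-
Prime implicants: -011, -101, 001-, 1-01, 10-1, 100-
PI chart (minterm → PIs covering it):
  2 | 001-  (sole → essential)
  5 | -101  (sole → essential)
  8 | 100-  (sole → essential)
  9 | 1-01,10-1,100-
  11 | -011,10-1
  13 | -101,1-01
Essential prime implicants: -101, 001-, 100-

3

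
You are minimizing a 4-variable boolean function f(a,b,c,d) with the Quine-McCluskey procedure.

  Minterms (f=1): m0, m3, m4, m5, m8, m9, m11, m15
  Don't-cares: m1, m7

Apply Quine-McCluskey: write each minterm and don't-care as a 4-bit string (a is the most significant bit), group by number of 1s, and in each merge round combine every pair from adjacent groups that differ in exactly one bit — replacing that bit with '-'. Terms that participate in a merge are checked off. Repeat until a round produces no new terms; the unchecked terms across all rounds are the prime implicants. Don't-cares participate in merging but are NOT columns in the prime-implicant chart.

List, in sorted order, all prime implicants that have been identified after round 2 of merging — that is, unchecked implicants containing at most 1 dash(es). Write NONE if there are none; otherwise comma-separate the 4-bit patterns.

NONE

size-2^0 implicants → 0000(✓)  0001(✓)  0011(✓)  0100(✓)  0101(✓)  0111(✓)  1000(✓)  1001(✓)  1011(✓)  1111(✓)
size-2^1 implicants → -000(✓)  -001(✓)  -011(✓)  -111(✓)  0-00(✓)  0-01(✓)  0-11(✓)  00-1(✓)  000-(✓)  01-1(✓)  010-(✓)  1-11(✓)  10-1(✓)  100-(✓)
size-2^2 implicants → --11  -0-1  -00-  0--1  0-0-
Unchecked terms (primes): --11, -0-1, -00-, 0--1, 0-0-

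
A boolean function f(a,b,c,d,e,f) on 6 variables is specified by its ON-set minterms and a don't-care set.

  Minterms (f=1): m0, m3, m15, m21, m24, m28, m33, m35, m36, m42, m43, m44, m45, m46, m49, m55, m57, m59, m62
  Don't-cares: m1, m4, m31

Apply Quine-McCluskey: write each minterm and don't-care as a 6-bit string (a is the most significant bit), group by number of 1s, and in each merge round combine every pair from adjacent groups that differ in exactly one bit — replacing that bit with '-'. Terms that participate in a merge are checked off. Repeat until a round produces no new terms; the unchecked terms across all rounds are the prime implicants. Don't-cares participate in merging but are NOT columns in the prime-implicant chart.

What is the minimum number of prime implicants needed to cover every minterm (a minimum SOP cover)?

12

Round 0: 000000✓ 000001✓ 000011✓ 000100✓ 001111✓ 010101 011000✓ 011100✓ 011111✓ 100001✓ 100011✓ 100100✓ 101010✓ 101011✓ 101100✓ 101101✓ 101110✓ 110001✓ 110111 111001✓ 111011✓ 111110✓
Round 1: -00001✓ -00011✓ -00100 0-1111 000-00 0000-1✓ 00000- 011-00 1-0001 1-1011 1-1110 10-011 10-100 1000-1✓ 101-10 10101- 1011-0 10110- 11-001 1110-1
Round 2: -000-1
PIs = {-000-1, -00100, 0-1111, 000-00, 00000-, 010101, 011-00, 1-0001, 1-1011, 1-1110, 10-011, 10-100, 101-10, 10101-, 1011-0, 10110-, 11-001, 110111, 1110-1}
Coverage chart:
  m0: 000-00,00000-
  m3: -000-1 ←essential
  m15: 0-1111 ←essential
  m21: 010101 ←essential
  m24: 011-00 ←essential
  m28: 011-00 ←essential
  m33: -000-1,1-0001
  m35: -000-1,10-011
  m36: -00100,10-100
  m42: 101-10,10101-
  m43: 1-1011,10-011,10101-
  m44: 10-100,1011-0,10110-
  m45: 10110- ←essential
  m46: 1-1110,101-10,1011-0
  m49: 1-0001,11-001
  m55: 110111 ←essential
  m57: 11-001,1110-1
  m59: 1-1011,1110-1
  m62: 1-1110 ←essential
Essential: -000-1, 0-1111, 010101, 011-00, 1-1110, 10110-, 110111
Petrick residual → -00100, 000-00, 1-0001, 10101-, 1110-1
Min cover (12 terms): b'c'd'f + b'c'de'f' + a'cdef + a'b'c'e'f' + a'bc'de'f + a'bce'f' + ac'd'e'f + acdef' + ab'cd'e + ab'cde' + abc'def + abcd'f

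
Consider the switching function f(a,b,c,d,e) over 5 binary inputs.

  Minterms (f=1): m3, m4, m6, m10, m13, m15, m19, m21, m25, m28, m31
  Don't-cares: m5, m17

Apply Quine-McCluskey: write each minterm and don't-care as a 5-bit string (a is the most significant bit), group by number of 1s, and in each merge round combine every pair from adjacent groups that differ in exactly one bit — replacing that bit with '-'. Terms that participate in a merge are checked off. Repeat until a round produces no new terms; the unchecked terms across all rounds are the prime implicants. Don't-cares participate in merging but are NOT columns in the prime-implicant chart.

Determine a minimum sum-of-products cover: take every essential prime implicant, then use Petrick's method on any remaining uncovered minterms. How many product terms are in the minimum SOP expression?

8

size-2^0 implicants → 00011(✓)  00100(✓)  00101(✓)  00110(✓)  01010  01101(✓)  01111(✓)  10001(✓)  10011(✓)  10101(✓)  11001(✓)  11100  11111(✓)
size-2^1 implicants → -0011  -0101  -1111  0-101  001-0  0010-  011-1  1-001  10-01  100-1
Unchecked terms (primes): -0011, -0101, -1111, 0-101, 001-0, 0010-, 01010, 011-1, 1-001, 10-01, 100-1, 11100
Minterm coverage:
  m3 ⊆ -0011 [E]
  m4 ⊆ 001-0,0010-
  m6 ⊆ 001-0 [E]
  m10 ⊆ 01010 [E]
  m13 ⊆ 0-101,011-1
  m15 ⊆ -1111,011-1
  m19 ⊆ -0011,100-1
  m21 ⊆ -0101,10-01
  m25 ⊆ 1-001 [E]
  m28 ⊆ 11100 [E]
  m31 ⊆ -1111 [E]
E = {-0011, -1111, 001-0, 01010, 1-001, 11100}
Petrick residual → -0101, 0-101
Cover = b'c'de + b'cd'e + bcde + a'cd'e + a'b'ce' + a'bc'de' + ac'd'e + abcd'e'  |cover|=8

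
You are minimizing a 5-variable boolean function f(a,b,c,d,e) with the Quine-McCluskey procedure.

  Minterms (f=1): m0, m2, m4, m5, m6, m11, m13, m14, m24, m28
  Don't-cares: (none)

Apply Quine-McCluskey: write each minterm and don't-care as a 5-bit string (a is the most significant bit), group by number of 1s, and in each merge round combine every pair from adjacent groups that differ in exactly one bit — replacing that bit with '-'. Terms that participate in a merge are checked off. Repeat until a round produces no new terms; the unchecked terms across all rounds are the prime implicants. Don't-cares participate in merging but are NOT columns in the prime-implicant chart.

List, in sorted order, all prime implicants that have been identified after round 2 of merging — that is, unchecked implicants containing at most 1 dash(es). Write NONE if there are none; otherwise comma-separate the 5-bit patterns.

Round 0: 00000✓ 00010✓ 00100✓ 00101✓ 00110✓ 01011 01101✓ 01110✓ 11000✓ 11100✓
Round 1: 0-101 0-110 00-00✓ 00-10✓ 000-0✓ 001-0✓ 0010- 11-00
Round 2: 00--0
PIs = {0-101, 0-110, 00--0, 0010-, 01011, 11-00}

0-101, 0-110, 0010-, 01011, 11-00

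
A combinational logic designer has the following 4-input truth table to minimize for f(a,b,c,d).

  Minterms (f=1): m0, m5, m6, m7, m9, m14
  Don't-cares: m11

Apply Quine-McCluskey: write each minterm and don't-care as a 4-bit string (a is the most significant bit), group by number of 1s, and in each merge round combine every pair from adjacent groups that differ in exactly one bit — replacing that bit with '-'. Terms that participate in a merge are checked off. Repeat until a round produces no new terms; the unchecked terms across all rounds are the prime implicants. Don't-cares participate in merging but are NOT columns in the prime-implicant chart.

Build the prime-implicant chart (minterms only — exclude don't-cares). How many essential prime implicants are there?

Round 0: 0000 0101✓ 0110✓ 0111✓ 1001✓ 1011✓ 1110✓
Round 1: -110 01-1 011- 10-1
PIs = {-110, 0000, 01-1, 011-, 10-1}
Coverage chart:
  m0: 0000 ←essential
  m5: 01-1 ←essential
  m6: -110,011-
  m7: 01-1,011-
  m9: 10-1 ←essential
  m14: -110 ←essential
Essential: -110, 0000, 01-1, 10-1

4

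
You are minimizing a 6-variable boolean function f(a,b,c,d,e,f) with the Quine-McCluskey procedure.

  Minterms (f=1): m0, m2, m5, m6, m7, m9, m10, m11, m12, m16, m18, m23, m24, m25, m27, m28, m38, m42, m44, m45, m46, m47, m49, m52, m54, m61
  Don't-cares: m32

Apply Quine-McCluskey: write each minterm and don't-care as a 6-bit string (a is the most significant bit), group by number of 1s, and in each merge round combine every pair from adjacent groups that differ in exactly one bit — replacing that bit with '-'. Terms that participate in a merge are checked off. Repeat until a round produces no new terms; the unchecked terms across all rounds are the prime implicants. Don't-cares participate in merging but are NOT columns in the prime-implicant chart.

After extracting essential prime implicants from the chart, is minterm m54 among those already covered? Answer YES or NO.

YES

Round 0: 000000✓ 000010✓ 000101✓ 000110✓ 000111✓ 001001✓ 001010✓ 001011✓ 001100✓ 010000✓ 010010✓ 010111✓ 011000✓ 011001✓ 011011✓ 011100✓ 100000✓ 100110✓ 101010✓ 101100✓ 101101✓ 101110✓ 101111✓ 110001 110100✓ 110110✓ 111101✓
Round 1: -00000 -00110 -01010 -01100 0-0000✓ 0-0010✓ 0-0111 0-1001✓ 0-1011✓ 0-1100 00-010 000-10 0000-0✓ 0001-1 00011- 0010-1✓ 00101- 01-000 0100-0✓ 011-00 0110-1✓ 01100- 1-0110 1-1101 10-110 101-10 1011-0✓ 1011-1✓ 10110-✓ 10111-✓ 1101-0
Round 2: 0-00-0 0-10-1 1011--
PIs = {-00000, -00110, -01010, -01100, 0-00-0, 0-0111, 0-10-1, 0-1100, 00-010, 000-10, 0001-1, 00011-, 00101-, 01-000, 011-00, 01100-, 1-0110, 1-1101, 10-110, 101-10, 1011--, 110001, 1101-0}
Coverage chart:
  m0: -00000,0-00-0
  m2: 0-00-0,00-010,000-10
  m5: 0001-1 ←essential
  m6: -00110,000-10,00011-
  m7: 0-0111,0001-1,00011-
  m9: 0-10-1 ←essential
  m10: -01010,00-010,00101-
  m11: 0-10-1,00101-
  m12: -01100,0-1100
  m16: 0-00-0,01-000
  m18: 0-00-0 ←essential
  m23: 0-0111 ←essential
  m24: 01-000,011-00,01100-
  m25: 0-10-1,01100-
  m27: 0-10-1 ←essential
  m28: 0-1100,011-00
  m38: -00110,1-0110,10-110
  m42: -01010,101-10
  m44: -01100,1011--
  m45: 1-1101,1011--
  m46: 10-110,101-10,1011--
  m47: 1011-- ←essential
  m49: 110001 ←essential
  m52: 1101-0 ←essential
  m54: 1-0110,1101-0
  m61: 1-1101 ←essential
Essential: 0-00-0, 0-0111, 0-10-1, 0001-1, 1-1101, 1011--, 110001, 1101-0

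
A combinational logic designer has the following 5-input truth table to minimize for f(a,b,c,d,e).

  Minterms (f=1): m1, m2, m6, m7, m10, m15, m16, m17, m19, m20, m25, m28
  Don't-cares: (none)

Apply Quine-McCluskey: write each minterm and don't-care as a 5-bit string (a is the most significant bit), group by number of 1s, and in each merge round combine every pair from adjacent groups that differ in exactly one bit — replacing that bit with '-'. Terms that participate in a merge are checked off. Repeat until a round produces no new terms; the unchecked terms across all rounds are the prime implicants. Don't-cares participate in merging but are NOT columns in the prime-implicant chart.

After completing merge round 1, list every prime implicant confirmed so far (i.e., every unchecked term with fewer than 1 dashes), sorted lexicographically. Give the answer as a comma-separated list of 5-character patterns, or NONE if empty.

Round 0: 00001✓ 00010✓ 00110✓ 00111✓ 01010✓ 01111✓ 10000✓ 10001✓ 10011✓ 10100✓ 11001✓ 11100✓
Round 1: -0001 0-010 0-111 00-10 0011- 1-001 1-100 10-00 100-1 1000-
PIs = {-0001, 0-010, 0-111, 00-10, 0011-, 1-001, 1-100, 10-00, 100-1, 1000-}

NONE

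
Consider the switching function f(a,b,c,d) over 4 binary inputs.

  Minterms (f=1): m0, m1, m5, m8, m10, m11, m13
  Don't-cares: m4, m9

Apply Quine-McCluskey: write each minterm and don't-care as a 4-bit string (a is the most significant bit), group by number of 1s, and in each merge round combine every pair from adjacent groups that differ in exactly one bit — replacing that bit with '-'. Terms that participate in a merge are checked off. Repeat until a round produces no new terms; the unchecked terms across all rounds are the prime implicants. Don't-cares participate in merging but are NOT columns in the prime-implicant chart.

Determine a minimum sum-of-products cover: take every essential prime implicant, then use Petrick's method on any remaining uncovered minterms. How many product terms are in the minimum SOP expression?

3

Round 0: 0000✓ 0001✓ 0100✓ 0101✓ 1000✓ 1001✓ 1010✓ 1011✓ 1101✓
Round 1: -000✓ -001✓ -101✓ 0-00✓ 0-01✓ 000-✓ 010-✓ 1-01✓ 10-0✓ 10-1✓ 100-✓ 101-✓
Round 2: --01 -00- 0-0- 10--
PIs = {--01, -00-, 0-0-, 10--}
Coverage chart:
  m0: -00-,0-0-
  m1: --01,-00-,0-0-
  m5: --01,0-0-
  m8: -00-,10--
  m10: 10-- ←essential
  m11: 10-- ←essential
  m13: --01 ←essential
Essential: --01, 10--
Petrick residual → -00-
Min cover (3 terms): c'd + b'c' + ab'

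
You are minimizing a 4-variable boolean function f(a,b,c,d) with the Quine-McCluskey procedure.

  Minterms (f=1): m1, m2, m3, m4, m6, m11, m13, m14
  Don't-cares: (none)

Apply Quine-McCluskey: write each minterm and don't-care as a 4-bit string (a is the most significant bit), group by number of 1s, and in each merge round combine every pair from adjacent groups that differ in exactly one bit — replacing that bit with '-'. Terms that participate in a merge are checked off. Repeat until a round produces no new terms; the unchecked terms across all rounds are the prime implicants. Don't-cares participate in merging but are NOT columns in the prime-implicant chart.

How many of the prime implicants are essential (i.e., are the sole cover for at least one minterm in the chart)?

5

Round 0: 0001✓ 0010✓ 0011✓ 0100✓ 0110✓ 1011✓ 1101 1110✓
Round 1: -011 -110 0-10 00-1 001- 01-0
PIs = {-011, -110, 0-10, 00-1, 001-, 01-0, 1101}
Coverage chart:
  m1: 00-1 ←essential
  m2: 0-10,001-
  m3: -011,00-1,001-
  m4: 01-0 ←essential
  m6: -110,0-10,01-0
  m11: -011 ←essential
  m13: 1101 ←essential
  m14: -110 ←essential
Essential: -011, -110, 00-1, 01-0, 1101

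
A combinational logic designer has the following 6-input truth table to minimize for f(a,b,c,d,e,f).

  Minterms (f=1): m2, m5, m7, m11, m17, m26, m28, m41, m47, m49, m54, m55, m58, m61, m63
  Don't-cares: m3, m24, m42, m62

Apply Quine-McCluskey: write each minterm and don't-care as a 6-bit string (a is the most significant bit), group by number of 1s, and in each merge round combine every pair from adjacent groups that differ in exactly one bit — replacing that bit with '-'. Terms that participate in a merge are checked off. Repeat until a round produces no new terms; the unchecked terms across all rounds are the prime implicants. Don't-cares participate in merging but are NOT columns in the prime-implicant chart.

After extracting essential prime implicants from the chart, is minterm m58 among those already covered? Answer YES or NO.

Round 0: 000010✓ 000011✓ 000101✓ 000111✓ 001011✓ 010001✓ 011000✓ 011010✓ 011100✓ 101001 101010✓ 101111✓ 110001✓ 110110✓ 110111✓ 111010✓ 111101✓ 111110✓ 111111✓
Round 1: -10001 -11010 00-011 000-11 00001- 0001-1 011-00 0110-0 1-1010 1-1111 11-110✓ 11-111✓ 11011-✓ 111-10 1111-1 11111-✓
Round 2: 11-11-
PIs = {-10001, -11010, 00-011, 000-11, 00001-, 0001-1, 011-00, 0110-0, 1-1010, 1-1111, 101001, 11-11-, 111-10, 1111-1}
Coverage chart:
  m2: 00001- ←essential
  m5: 0001-1 ←essential
  m7: 000-11,0001-1
  m11: 00-011 ←essential
  m17: -10001 ←essential
  m26: -11010,0110-0
  m28: 011-00 ←essential
  m41: 101001 ←essential
  m47: 1-1111 ←essential
  m49: -10001 ←essential
  m54: 11-11- ←essential
  m55: 11-11- ←essential
  m58: -11010,1-1010,111-10
  m61: 1111-1 ←essential
  m63: 1-1111,11-11-,1111-1
Essential: -10001, 00-011, 00001-, 0001-1, 011-00, 1-1111, 101001, 11-11-, 1111-1

NO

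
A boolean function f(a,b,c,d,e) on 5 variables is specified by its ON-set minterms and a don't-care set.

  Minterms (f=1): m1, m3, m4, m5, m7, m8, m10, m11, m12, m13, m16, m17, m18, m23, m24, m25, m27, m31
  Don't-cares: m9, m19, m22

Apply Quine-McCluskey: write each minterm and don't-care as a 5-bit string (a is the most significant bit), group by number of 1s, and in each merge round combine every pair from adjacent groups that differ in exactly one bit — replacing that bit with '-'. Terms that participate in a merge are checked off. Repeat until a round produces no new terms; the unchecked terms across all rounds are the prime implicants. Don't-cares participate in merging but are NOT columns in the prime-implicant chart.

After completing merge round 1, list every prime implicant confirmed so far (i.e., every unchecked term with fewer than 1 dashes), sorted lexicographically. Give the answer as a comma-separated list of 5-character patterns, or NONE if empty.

NONE

size-2^0 implicants → 00001(✓)  00011(✓)  00100(✓)  00101(✓)  00111(✓)  01000(✓)  01001(✓)  01010(✓)  01011(✓)  01100(✓)  01101(✓)  10000(✓)  10001(✓)  10010(✓)  10011(✓)  10110(✓)  10111(✓)  11000(✓)  11001(✓)  11011(✓)  11111(✓)
size-2^1 implicants → -0001(✓)  -0011(✓)  -0111(✓)  -1000(✓)  -1001(✓)  -1011(✓)  0-001(✓)  0-011(✓)  0-100(✓)  0-101(✓)  00-01(✓)  00-11(✓)  000-1(✓)  001-1(✓)  0010-(✓)  01-00(✓)  01-01(✓)  010-0(✓)  010-1(✓)  0100-(✓)  0101-(✓)  0110-(✓)  1-000(✓)  1-001(✓)  1-011(✓)  1-111(✓)  10-10(✓)  10-11(✓)  100-0(✓)  100-1(✓)  1000-(✓)  1001-(✓)  1011-(✓)  11-11(✓)  110-1(✓)  1100-(✓)
size-2^2 implicants → --001(✓)  --011(✓)  -0-11  -00-1(✓)  -10-1(✓)  -100-  0--01  0-0-1(✓)  0-10-  00--1  01-0-  010--  1--11  1-0-1(✓)  1-00-  10-1-  100--
size-2^3 implicants → --0-1
Unchecked terms (primes): --0-1, -0-11, -100-, 0--01, 0-10-, 00--1, 01-0-, 010--, 1--11, 1-00-, 10-1-, 100--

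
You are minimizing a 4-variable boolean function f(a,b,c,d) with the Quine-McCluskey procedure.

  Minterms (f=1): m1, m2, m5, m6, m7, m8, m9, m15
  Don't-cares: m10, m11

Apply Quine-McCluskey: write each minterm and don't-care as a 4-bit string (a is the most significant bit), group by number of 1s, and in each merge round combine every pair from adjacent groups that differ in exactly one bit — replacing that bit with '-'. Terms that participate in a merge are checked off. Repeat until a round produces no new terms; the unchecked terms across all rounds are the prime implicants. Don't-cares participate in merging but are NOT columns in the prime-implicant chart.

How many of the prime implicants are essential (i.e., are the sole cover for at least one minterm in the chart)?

[col 0] 0001*, 0010*, 0101*, 0110*, 0111*, 1000*, 1001*, 1010*, 1011*, 1111*
[col 1] -001, -010, -111, 0-01, 0-10, 01-1, 011-, 1-11, 10-0*, 10-1*, 100-*, 101-*
[col 2] 10--
Prime implicants: -001, -010, -111, 0-01, 0-10, 01-1, 011-, 1-11, 10--
PI chart (minterm → PIs covering it):
  1 | -001,0-01
  2 | -010,0-10
  5 | 0-01,01-1
  6 | 0-10,011-
  7 | -111,01-1,011-
  8 | 10--  (sole → essential)
  9 | -001,10--
  15 | -111,1-11
Essential prime implicants: 10--

1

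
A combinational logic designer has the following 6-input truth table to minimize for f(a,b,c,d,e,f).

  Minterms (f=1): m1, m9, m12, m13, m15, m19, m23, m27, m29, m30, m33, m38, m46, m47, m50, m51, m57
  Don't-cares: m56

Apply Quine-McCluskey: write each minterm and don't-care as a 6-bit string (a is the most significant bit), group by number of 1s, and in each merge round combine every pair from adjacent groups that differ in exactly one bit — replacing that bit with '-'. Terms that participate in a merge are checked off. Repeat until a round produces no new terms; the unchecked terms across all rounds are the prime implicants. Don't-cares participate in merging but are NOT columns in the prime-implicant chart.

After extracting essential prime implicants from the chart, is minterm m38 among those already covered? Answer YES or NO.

[col 0] 000001*, 001001*, 001100*, 001101*, 001111*, 010011*, 010111*, 011011*, 011101*, 011110, 100001*, 100110*, 101110*, 101111*, 110010*, 110011*, 111000*, 111001*
[col 1] -00001, -01111, -10011, 0-1101, 00-001, 001-01, 0011-1, 00110-, 01-011, 010-11, 10-110, 10111-, 11001-, 11100-
Prime implicants: -00001, -01111, -10011, 0-1101, 00-001, 001-01, 0011-1, 00110-, 01-011, 010-11, 011110, 10-110, 10111-, 11001-, 11100-
PI chart (minterm → PIs covering it):
  1 | -00001,00-001
  9 | 00-001,001-01
  12 | 00110-  (sole → essential)
  13 | 0-1101,001-01,0011-1,00110-
  15 | -01111,0011-1
  19 | -10011,01-011,010-11
  23 | 010-11  (sole → essential)
  27 | 01-011  (sole → essential)
  29 | 0-1101  (sole → essential)
  30 | 011110  (sole → essential)
  33 | -00001  (sole → essential)
  38 | 10-110  (sole → essential)
  46 | 10-110,10111-
  47 | -01111,10111-
  50 | 11001-  (sole → essential)
  51 | -10011,11001-
  57 | 11100-  (sole → essential)
Essential prime implicants: -00001, 0-1101, 00110-, 01-011, 010-11, 011110, 10-110, 11001-, 11100-

YES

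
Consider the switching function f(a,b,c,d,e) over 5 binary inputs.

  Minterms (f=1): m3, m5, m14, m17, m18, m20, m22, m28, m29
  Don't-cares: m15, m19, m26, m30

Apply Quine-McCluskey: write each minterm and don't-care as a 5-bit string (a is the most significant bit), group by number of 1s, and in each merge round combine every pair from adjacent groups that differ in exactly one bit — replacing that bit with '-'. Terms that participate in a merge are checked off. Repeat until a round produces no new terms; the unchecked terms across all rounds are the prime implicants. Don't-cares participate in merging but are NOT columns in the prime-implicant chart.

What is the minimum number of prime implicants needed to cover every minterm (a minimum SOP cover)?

7

[col 0] 00011*, 00101, 01110*, 01111*, 10001*, 10010*, 10011*, 10100*, 10110*, 11010*, 11100*, 11101*, 11110*
[col 1] -0011, -1110, 0111-, 1-010*, 1-100*, 1-110*, 10-10*, 100-1, 1001-, 101-0*, 11-10*, 111-0*, 1110-
[col 2] 1--10, 1-1-0
Prime implicants: -0011, -1110, 00101, 0111-, 1--10, 1-1-0, 100-1, 1001-, 1110-
PI chart (minterm → PIs covering it):
  3 | -0011  (sole → essential)
  5 | 00101  (sole → essential)
  14 | -1110,0111-
  17 | 100-1  (sole → essential)
  18 | 1--10,1001-
  20 | 1-1-0  (sole → essential)
  22 | 1--10,1-1-0
  28 | 1-1-0,1110-
  29 | 1110-  (sole → essential)
Essential prime implicants: -0011, 00101, 1-1-0, 100-1, 1110-
Petrick residual → -1110, 1--10
Minimum SOP uses 7 PIs: b'c'de + bcde' + a'b'cd'e + ade' + ace' + ab'c'e + abcd'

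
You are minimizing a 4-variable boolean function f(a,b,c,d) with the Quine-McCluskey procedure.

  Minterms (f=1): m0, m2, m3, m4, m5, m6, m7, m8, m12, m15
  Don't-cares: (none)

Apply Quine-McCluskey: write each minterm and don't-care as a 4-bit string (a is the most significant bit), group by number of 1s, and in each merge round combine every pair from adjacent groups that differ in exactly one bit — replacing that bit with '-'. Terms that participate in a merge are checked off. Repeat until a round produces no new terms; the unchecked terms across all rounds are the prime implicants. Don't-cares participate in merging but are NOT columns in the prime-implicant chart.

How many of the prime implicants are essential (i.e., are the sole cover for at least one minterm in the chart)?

4

[col 0] 0000*, 0010*, 0011*, 0100*, 0101*, 0110*, 0111*, 1000*, 1100*, 1111*
[col 1] -000*, -100*, -111, 0-00*, 0-10*, 0-11*, 00-0*, 001-*, 01-0*, 01-1*, 010-*, 011-*, 1-00*
[col 2] --00, 0--0, 0-1-, 01--
Prime implicants: --00, -111, 0--0, 0-1-, 01--
PI chart (minterm → PIs covering it):
  0 | --00,0--0
  2 | 0--0,0-1-
  3 | 0-1-  (sole → essential)
  4 | --00,0--0,01--
  5 | 01--  (sole → essential)
  6 | 0--0,0-1-,01--
  7 | -111,0-1-,01--
  8 | --00  (sole → essential)
  12 | --00  (sole → essential)
  15 | -111  (sole → essential)
Essential prime implicants: --00, -111, 0-1-, 01--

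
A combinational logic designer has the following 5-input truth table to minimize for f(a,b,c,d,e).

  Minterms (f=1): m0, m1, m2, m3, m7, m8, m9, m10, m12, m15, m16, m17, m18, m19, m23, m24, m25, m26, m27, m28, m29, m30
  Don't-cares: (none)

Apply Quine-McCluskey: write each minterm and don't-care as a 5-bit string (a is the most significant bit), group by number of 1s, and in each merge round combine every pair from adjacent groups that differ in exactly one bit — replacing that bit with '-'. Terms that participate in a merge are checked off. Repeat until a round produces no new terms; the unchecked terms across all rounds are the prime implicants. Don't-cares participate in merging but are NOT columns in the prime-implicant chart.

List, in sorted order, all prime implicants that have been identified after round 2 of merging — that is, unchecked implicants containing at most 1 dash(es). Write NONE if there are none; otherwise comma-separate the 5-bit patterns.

0-111

[col 0] 00000*, 00001*, 00010*, 00011*, 00111*, 01000*, 01001*, 01010*, 01100*, 01111*, 10000*, 10001*, 10010*, 10011*, 10111*, 11000*, 11001*, 11010*, 11011*, 11100*, 11101*, 11110*
[col 1] -0000*, -0001*, -0010*, -0011*, -0111*, -1000*, -1001*, -1010*, -1100*, 0-000*, 0-001*, 0-010*, 0-111, 00-11*, 000-0*, 000-1*, 0000-*, 0001-*, 01-00*, 010-0*, 0100-*, 1-000*, 1-001*, 1-010*, 1-011*, 10-11*, 100-0*, 100-1*, 1000-*, 1001-*, 11-00*, 11-01*, 11-10*, 110-0*, 110-1*, 1100-*, 1101-*, 111-0*, 1110-*
[col 2] --000*, --001*, --010*, -0-11, -00-0*, -00-1*, -000-*, -001-*, -1-00, -10-0*, -100-*, 0-0-0*, 0-00-*, 000--*, 1-0-0*, 1-0-1*, 1-00-*, 1-01-*, 100--*, 11--0, 11-0-, 110--*
[col 3] --0-0, --00-, -00--, 1-0--
Prime implicants: --0-0, --00-, -0-11, -00--, -1-00, 0-111, 1-0--, 11--0, 11-0-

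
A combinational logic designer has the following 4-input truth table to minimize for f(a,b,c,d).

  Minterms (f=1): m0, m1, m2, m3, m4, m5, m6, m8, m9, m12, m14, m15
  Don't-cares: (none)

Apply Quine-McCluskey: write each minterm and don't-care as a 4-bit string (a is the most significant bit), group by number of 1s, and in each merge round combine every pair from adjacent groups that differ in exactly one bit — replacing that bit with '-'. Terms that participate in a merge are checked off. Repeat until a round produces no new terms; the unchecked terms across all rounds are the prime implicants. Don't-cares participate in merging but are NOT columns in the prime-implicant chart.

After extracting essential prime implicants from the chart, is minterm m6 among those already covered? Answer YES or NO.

NO

Round 0: 0000✓ 0001✓ 0010✓ 0011✓ 0100✓ 0101✓ 0110✓ 1000✓ 1001✓ 1100✓ 1110✓ 1111✓
Round 1: -000✓ -001✓ -100✓ -110✓ 0-00✓ 0-01✓ 0-10✓ 00-0✓ 00-1✓ 000-✓ 001-✓ 01-0✓ 010-✓ 1-00✓ 100-✓ 11-0✓ 111-
Round 2: --00 -00- -1-0 0--0 0-0- 00--
PIs = {--00, -00-, -1-0, 0--0, 0-0-, 00--, 111-}
Coverage chart:
  m0: --00,-00-,0--0,0-0-,00--
  m1: -00-,0-0-,00--
  m2: 0--0,00--
  m3: 00-- ←essential
  m4: --00,-1-0,0--0,0-0-
  m5: 0-0- ←essential
  m6: -1-0,0--0
  m8: --00,-00-
  m9: -00- ←essential
  m12: --00,-1-0
  m14: -1-0,111-
  m15: 111- ←essential
Essential: -00-, 0-0-, 00--, 111-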